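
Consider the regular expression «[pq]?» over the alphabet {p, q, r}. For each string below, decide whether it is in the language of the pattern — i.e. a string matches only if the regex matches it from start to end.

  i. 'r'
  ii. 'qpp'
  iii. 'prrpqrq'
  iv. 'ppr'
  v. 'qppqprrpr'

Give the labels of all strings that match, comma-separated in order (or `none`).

none

i → no match
ii → no match
iii → no match
iv → no match
v → no match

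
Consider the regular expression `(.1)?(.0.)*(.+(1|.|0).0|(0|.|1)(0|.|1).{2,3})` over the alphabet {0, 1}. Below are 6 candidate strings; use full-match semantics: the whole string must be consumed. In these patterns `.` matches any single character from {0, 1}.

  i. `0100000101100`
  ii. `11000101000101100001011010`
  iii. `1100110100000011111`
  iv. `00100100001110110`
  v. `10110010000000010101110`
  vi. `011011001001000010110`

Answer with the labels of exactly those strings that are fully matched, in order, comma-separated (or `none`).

i → match
ii → match
iii → match
iv → match
v → match
vi → match

i, ii, iii, iv, v, vi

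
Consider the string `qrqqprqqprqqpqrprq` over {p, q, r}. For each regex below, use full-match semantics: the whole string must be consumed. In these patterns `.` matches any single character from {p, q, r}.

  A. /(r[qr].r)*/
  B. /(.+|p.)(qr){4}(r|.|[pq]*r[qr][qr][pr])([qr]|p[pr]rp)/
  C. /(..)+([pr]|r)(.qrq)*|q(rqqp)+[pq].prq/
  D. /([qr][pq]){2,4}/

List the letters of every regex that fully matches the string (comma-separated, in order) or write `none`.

C

A → no match
B → no match
C → match
D → no match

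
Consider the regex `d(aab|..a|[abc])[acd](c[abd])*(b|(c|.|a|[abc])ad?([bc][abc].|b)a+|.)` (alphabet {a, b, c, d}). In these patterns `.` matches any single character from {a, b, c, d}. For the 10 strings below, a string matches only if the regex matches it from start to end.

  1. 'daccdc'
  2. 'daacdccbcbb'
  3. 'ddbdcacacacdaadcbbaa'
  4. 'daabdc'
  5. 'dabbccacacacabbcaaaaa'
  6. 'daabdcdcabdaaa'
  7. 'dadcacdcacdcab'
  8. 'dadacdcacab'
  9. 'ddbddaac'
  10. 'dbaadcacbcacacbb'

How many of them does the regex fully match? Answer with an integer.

1 → match
2 → no match
3 → no match
4 → match
5 → no match
6 → no match
7 → match
8 → no match
9 → no match
10 → match
Total matched: 4

4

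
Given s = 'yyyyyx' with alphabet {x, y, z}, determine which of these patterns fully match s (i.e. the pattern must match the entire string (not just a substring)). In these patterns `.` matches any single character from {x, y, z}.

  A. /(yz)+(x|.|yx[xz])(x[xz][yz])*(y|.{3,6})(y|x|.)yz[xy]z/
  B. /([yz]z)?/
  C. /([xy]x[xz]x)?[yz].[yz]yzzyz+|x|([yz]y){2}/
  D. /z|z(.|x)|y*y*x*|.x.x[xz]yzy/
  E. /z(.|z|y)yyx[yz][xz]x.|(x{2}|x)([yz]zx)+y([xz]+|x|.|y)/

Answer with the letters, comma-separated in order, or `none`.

A → no match — must start with 'yz'
B → no match
C → no match
D → match
E → no match

D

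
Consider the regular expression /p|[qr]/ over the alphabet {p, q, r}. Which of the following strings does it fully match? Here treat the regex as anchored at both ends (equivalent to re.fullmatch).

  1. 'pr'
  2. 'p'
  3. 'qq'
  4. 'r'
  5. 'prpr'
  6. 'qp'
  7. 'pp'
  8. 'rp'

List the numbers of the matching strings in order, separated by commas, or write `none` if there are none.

2, 4

1 → no match
2 → match
3 → no match
4 → match
5 → no match
6 → no match
7 → no match
8 → no match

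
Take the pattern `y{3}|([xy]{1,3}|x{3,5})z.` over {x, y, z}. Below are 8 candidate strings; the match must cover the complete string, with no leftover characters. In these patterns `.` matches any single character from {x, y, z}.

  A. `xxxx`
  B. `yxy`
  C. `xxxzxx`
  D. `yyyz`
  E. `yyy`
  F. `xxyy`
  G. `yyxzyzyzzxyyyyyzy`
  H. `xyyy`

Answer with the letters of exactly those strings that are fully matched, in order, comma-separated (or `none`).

A. `xxxx` → no match
B. `yxy` → no match
C. `xxxzxx` → no match
D. `yyyz` → no match
E. `yyy` → match
F. `xxyy` → no match
G → no match
H. `xyyy` → no match

E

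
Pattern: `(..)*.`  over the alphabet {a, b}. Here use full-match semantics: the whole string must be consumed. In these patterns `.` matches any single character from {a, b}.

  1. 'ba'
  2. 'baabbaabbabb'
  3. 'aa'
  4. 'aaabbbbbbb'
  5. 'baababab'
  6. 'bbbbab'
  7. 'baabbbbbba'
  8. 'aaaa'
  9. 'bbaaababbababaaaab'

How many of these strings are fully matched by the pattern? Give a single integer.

0

1 → no match
2 → no match
3 → no match
4 → no match
5 → no match
6 → no match
7 → no match
8 → no match
9 → no match
Total matched: 0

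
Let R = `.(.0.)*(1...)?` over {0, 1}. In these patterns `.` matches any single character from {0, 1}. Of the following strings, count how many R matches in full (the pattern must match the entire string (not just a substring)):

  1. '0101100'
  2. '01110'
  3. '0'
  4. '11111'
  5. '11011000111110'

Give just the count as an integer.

1. '0101100' → match
2. '01110' → match
3. '0' → match
4. '11111' → match
5 → no match
Total matched: 4

4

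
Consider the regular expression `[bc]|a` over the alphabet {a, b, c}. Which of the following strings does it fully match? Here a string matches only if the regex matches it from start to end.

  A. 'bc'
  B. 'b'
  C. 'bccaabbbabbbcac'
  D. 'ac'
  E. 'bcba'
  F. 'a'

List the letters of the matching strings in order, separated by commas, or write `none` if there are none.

A. 'bc' → no match
B. 'b' → match
C → no match
D. 'ac' → no match
E. 'bcba' → no match
F. 'a' → match

B, F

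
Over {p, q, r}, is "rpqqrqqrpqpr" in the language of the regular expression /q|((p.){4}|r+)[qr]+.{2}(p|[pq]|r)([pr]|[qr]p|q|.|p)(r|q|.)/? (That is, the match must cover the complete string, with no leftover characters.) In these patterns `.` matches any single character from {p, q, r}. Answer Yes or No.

No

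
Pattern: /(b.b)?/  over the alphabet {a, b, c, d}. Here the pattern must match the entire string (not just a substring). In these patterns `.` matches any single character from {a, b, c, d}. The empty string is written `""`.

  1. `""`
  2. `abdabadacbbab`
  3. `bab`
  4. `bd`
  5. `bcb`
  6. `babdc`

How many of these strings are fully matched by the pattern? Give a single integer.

1 → match
2 → no match
3 → match
4 → no match
5 → match
6 → no match
Total matched: 3

3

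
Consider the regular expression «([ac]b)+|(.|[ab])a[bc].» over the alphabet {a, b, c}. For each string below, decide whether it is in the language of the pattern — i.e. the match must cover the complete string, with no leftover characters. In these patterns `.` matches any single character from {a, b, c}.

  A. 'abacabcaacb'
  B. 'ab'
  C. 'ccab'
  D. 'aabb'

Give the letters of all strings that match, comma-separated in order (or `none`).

A. 'abacabcaacb' → no match
B. 'ab' → match
C. 'ccab' → no match
D. 'aabb' → match

B, D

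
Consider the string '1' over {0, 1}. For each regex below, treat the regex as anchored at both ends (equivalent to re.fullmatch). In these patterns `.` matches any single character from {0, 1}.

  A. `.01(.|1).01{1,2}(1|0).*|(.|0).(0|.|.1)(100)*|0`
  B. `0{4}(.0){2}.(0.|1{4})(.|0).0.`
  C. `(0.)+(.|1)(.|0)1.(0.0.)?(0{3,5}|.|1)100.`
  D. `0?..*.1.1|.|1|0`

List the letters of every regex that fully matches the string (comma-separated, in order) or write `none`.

A → no match
B → no match — must start with '0'
C → no match — must start with '0'
D → match

D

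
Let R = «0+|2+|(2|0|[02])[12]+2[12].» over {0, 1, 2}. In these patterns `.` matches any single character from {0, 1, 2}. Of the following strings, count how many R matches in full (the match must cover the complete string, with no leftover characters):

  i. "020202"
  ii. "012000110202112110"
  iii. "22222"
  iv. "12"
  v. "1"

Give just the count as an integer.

i → no match
ii → no match
iii → match
iv → no match
v → no match
Total matched: 1

1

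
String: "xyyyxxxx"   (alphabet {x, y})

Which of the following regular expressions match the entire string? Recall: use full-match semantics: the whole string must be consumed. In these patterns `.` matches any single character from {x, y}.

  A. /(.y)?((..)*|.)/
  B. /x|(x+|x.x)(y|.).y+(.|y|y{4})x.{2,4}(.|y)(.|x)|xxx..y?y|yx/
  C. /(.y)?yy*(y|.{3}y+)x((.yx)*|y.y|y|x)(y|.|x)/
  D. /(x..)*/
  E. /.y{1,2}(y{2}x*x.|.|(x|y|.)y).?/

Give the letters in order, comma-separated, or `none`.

A, E

A → match
B → no match
C → no match
D → no match
E → match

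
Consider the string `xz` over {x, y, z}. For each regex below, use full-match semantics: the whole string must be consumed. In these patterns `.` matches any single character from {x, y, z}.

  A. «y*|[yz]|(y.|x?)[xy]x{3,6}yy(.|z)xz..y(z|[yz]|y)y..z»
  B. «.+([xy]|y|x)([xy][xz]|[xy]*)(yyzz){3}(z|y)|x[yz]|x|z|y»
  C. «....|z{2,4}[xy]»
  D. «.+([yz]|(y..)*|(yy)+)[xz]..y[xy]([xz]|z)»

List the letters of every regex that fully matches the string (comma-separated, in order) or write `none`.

A → no match
B → match
C → no match
D → no match

B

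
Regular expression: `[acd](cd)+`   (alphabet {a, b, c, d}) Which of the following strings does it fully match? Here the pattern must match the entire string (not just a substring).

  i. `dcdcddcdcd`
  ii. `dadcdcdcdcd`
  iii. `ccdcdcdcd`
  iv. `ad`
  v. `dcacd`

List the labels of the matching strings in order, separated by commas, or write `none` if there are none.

i → no match
ii → no match
iii → match
iv → no match — must end with `cd`
v → no match

iii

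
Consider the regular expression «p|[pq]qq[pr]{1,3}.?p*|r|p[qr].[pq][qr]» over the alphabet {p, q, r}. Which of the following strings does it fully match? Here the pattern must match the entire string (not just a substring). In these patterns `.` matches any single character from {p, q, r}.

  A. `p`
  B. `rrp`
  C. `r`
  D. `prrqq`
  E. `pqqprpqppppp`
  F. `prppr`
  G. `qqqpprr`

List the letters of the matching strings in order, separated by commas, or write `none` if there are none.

A, C, D, E, F, G

A. `p` → match
B. `rrp` → no match
C. `r` → match
D. `prrqq` → match
E. `pqqprpqppppp` → match
F. `prppr` → match
G. `qqqpprr` → match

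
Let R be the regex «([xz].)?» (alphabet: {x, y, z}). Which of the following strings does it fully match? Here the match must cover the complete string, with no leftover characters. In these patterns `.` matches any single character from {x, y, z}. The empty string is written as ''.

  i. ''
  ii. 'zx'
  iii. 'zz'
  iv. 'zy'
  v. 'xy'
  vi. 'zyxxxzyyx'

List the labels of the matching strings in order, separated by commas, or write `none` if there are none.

i, ii, iii, iv, v

i → match
ii → match
iii → match
iv → match
v → match
vi → no match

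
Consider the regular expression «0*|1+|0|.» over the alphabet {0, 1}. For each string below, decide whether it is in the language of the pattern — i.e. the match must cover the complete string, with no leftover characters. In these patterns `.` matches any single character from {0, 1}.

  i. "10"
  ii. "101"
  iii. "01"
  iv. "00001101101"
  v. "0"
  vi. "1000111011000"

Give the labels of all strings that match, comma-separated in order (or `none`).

v

i → no match
ii → no match
iii → no match
iv → no match
v → match
vi → no match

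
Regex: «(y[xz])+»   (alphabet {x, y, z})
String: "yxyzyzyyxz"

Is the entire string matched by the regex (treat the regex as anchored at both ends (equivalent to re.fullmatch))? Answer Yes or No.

No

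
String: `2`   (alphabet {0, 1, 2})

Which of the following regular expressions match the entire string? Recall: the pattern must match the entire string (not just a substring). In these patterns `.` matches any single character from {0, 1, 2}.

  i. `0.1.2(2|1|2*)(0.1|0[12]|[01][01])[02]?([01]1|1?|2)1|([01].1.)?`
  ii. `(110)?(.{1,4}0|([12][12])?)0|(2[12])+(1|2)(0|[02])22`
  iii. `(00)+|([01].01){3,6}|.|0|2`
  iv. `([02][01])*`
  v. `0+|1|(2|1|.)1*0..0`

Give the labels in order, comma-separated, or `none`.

iii

i → no match
ii → no match
iii → match
iv → no match
v → no match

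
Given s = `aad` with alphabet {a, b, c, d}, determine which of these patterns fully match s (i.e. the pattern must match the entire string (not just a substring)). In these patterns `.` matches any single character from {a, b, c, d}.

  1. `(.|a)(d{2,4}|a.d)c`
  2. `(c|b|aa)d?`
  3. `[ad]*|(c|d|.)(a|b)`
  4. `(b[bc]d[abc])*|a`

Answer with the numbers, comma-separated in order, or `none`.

2, 3

1 → no match — must end with `dc`
2 → match
3 → match
4 → no match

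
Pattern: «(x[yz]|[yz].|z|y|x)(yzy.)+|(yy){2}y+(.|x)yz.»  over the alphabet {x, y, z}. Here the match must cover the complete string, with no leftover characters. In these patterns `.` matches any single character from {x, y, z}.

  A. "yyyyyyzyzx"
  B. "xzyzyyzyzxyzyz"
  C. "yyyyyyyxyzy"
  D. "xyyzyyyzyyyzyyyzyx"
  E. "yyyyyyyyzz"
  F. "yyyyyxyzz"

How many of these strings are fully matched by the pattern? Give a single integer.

A. "yyyyyyzyzx" → match
B → no match
C. "yyyyyyyxyzy" → match
D → match
E. "yyyyyyyyzz" → match
F. "yyyyyxyzz" → match
Total matched: 5

5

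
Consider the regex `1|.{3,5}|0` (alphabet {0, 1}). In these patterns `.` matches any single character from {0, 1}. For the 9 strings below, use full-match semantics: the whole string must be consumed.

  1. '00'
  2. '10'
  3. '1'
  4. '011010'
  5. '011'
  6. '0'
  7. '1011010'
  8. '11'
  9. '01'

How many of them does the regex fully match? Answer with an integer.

1. '00' → no match
2. '10' → no match
3. '1' → match
4. '011010' → no match
5. '011' → match
6. '0' → match
7. '1011010' → no match
8. '11' → no match
9. '01' → no match
Total matched: 3

3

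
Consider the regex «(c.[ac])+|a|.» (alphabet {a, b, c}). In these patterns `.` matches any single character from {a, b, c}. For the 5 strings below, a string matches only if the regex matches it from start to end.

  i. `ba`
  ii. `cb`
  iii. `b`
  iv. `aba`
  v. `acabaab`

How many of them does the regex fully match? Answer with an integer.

i. `ba` → no match
ii. `cb` → no match
iii. `b` → match
iv. `aba` → no match
v. `acabaab` → no match
Total matched: 1

1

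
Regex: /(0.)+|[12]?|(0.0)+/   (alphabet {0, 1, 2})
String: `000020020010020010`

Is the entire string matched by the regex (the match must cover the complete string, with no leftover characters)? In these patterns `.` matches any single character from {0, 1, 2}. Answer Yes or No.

Yes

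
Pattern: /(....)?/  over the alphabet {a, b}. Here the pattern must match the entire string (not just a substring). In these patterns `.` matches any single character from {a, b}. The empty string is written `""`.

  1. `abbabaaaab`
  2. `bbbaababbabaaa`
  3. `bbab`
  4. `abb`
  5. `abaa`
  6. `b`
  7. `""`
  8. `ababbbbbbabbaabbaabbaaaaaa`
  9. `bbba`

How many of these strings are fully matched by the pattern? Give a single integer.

1. `abbabaaaab` → no match
2 → no match
3. `bbab` → match
4. `abb` → no match
5. `abaa` → match
6. `b` → no match
7. `""` → match
8 → no match
9. `bbba` → match
Total matched: 4

4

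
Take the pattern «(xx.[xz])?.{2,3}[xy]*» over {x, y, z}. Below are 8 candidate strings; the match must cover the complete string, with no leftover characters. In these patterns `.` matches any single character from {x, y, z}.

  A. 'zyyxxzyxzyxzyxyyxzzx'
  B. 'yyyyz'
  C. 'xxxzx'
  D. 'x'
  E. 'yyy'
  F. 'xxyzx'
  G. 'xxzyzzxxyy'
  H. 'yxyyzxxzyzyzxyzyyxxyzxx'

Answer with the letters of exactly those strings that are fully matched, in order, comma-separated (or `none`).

A → no match
B. 'yyyyz' → no match
C. 'xxxzx' → no match
D. 'x' → no match
E. 'yyy' → match
F. 'xxyzx' → no match
G. 'xxzyzzxxyy' → no match
H → no match

E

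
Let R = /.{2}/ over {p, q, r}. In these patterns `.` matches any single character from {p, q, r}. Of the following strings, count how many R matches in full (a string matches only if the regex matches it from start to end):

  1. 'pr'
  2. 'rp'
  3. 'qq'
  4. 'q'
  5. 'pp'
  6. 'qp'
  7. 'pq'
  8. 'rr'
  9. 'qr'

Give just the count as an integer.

8

1 → match
2 → match
3 → match
4 → no match
5 → match
6 → match
7 → match
8 → match
9 → match
Total matched: 8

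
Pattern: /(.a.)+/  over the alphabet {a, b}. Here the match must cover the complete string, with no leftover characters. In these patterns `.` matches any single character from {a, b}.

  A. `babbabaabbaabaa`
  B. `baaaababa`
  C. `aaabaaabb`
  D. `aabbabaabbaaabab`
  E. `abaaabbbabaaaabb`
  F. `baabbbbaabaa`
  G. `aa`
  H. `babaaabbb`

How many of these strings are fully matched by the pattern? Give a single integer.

1

A → match
B → no match
C → no match
D → no match
E → no match
F → no match
G → no match
H → no match
Total matched: 1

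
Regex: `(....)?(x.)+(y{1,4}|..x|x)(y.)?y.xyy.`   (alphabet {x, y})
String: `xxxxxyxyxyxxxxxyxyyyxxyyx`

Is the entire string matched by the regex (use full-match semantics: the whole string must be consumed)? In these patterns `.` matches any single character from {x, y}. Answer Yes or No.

Yes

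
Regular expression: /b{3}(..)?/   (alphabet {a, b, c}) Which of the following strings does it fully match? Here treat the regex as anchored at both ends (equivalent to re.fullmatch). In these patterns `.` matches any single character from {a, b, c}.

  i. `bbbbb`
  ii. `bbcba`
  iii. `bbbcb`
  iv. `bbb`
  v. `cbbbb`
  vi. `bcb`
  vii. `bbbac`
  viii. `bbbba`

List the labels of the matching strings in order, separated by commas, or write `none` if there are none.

i, iii, iv, vii, viii

i → match
ii → no match
iii → match
iv → match
v → no match — must start with `b`
vi → no match
vii → match
viii → match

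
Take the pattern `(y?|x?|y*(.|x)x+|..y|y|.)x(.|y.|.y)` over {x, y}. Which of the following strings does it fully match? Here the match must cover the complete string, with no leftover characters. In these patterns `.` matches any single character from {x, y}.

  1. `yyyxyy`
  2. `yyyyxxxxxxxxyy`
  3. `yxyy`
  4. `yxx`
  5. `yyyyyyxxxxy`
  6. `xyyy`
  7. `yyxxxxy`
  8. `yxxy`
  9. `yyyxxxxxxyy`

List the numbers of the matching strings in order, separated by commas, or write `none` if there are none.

1 → match
2 → match
3 → match
4 → match
5 → match
6 → no match
7 → match
8 → match
9 → match

1, 2, 3, 4, 5, 7, 8, 9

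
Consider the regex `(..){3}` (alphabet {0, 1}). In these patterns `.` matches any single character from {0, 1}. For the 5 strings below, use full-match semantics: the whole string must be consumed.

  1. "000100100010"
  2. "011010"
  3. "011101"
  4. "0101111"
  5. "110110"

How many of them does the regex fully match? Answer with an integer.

1. "000100100010" → no match
2. "011010" → match
3. "011101" → match
4. "0101111" → no match
5. "110110" → match
Total matched: 3

3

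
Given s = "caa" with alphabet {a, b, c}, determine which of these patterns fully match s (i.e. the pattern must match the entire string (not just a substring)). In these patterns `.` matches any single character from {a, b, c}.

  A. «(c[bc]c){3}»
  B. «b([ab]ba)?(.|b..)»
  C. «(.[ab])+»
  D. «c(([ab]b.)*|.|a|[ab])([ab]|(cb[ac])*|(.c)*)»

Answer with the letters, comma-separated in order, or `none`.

D

A → no match — must end with "c"
B → no match — must start with "b"
C → no match
D → match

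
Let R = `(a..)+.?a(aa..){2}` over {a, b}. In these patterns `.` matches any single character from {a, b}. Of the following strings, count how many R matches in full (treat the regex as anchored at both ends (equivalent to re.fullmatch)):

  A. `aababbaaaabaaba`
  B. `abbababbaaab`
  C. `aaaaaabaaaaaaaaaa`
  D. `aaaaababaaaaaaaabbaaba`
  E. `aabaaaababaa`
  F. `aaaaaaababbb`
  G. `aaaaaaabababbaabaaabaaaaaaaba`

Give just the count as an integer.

A → match
B → no match
C → no match
D → match
E → no match
F → no match
G → no match
Total matched: 2

2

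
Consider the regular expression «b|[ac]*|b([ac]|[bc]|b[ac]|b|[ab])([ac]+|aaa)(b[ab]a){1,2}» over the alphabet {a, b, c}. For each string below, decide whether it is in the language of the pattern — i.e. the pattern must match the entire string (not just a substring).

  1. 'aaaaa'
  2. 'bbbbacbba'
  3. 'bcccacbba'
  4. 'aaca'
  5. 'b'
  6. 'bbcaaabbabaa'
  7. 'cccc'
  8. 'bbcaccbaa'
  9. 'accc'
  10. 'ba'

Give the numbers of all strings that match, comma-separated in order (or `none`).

1 → match
2 → no match
3 → match
4 → match
5 → match
6 → match
7 → match
8 → match
9 → match
10 → no match

1, 3, 4, 5, 6, 7, 8, 9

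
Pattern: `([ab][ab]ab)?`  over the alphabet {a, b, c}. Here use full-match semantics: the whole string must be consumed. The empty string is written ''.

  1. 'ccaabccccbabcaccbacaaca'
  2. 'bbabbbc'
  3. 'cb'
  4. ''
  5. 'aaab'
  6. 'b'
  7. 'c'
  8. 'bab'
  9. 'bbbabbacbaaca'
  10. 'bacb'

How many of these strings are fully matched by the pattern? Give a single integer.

2

1 → no match
2 → no match
3 → no match
4 → match
5 → match
6 → no match
7 → no match
8 → no match
9 → no match
10 → no match
Total matched: 2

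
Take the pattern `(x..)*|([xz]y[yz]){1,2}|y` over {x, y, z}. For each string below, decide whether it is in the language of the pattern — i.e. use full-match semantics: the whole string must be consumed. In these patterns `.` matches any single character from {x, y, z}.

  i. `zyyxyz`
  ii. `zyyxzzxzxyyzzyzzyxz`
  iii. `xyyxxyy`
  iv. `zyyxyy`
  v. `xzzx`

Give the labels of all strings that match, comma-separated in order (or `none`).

i, iv

i → match
ii → no match
iii → no match
iv → match
v → no match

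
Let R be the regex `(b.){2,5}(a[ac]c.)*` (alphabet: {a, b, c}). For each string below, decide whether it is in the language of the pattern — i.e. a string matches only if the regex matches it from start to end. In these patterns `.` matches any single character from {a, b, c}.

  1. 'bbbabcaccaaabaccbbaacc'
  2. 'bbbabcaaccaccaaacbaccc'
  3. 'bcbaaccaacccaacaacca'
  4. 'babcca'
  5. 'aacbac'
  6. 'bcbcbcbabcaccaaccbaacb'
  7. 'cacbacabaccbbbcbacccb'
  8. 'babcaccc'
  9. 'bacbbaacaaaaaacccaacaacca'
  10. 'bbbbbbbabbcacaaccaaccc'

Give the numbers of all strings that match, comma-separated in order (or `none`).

1 → no match
2 → match
3 → match
4 → no match
5 → no match — must start with 'b'
6 → match
7 → no match — must start with 'b'
8 → match
9 → no match
10 → no match

2, 3, 6, 8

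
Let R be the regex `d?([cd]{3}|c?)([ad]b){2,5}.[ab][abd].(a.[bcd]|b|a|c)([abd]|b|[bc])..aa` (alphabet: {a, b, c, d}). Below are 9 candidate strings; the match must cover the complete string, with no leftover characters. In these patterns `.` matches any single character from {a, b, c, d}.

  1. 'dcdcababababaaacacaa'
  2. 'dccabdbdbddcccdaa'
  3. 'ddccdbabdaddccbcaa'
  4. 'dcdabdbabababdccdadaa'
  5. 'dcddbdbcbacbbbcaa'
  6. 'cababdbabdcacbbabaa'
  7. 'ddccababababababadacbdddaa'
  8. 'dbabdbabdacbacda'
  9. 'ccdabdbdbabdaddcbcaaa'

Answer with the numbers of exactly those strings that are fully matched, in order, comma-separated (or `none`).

1 → match
2 → match
3 → match
4 → match
5 → match
6 → match
7 → match
8 → no match — must end with 'aa'
9 → match

1, 2, 3, 4, 5, 6, 7, 9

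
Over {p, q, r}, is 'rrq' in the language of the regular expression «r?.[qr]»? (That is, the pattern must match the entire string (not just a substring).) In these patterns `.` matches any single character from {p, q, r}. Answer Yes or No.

Yes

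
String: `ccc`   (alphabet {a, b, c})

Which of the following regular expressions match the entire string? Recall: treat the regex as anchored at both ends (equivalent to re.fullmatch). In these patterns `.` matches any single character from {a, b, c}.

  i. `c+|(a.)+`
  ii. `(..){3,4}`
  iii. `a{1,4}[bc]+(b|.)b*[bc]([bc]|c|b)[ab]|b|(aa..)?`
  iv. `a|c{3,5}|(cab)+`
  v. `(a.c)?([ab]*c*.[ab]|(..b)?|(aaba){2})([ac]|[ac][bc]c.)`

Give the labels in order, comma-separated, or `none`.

i → match
ii → no match
iii → no match
iv → match
v → no match

i, iv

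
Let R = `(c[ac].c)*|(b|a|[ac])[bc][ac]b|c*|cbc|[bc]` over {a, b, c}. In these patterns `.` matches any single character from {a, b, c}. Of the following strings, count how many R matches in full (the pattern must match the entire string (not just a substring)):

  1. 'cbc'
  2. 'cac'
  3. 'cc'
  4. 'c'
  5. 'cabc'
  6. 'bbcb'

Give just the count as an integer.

5

1 → match
2 → no match
3 → match
4 → match
5 → match
6 → match
Total matched: 5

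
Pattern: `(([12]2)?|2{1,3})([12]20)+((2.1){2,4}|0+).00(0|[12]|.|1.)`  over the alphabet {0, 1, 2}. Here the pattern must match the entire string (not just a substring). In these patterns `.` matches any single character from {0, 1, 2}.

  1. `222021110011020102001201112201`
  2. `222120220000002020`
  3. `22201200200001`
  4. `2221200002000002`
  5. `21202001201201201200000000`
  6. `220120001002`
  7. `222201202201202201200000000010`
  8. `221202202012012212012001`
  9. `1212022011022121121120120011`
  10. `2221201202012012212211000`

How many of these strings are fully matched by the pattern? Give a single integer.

4

1 → no match
2 → no match
3 → no match
4 → no match
5 → no match
6 → match
7 → match
8 → match
9 → no match
10 → match
Total matched: 4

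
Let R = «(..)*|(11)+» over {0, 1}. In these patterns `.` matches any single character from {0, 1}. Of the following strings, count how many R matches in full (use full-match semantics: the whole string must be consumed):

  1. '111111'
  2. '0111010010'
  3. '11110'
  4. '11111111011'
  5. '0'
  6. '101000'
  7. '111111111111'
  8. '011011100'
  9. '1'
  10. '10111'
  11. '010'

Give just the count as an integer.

4

1 → match
2 → match
3 → no match
4 → no match
5 → no match
6 → match
7 → match
8 → no match
9 → no match
10 → no match
11 → no match
Total matched: 4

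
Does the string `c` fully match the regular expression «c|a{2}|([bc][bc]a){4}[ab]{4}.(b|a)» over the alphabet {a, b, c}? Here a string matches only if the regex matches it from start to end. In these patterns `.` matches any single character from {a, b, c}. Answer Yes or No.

Yes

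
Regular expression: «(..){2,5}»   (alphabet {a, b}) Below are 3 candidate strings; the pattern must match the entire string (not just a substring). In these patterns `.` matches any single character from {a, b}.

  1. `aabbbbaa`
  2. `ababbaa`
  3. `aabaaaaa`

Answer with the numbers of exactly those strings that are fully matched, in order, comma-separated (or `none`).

1, 3

1 → match
2 → no match
3 → match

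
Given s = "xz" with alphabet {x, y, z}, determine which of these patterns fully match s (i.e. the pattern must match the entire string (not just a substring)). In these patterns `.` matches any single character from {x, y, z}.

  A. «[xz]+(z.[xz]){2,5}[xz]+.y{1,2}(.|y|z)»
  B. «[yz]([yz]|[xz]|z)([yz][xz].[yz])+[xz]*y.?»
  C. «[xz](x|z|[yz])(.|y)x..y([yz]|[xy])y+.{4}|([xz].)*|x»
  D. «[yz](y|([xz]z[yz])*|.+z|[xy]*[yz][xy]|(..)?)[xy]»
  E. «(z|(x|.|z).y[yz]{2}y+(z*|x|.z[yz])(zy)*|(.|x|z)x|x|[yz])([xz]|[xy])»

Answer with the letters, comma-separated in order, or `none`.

A → no match
B → no match
C → match
D → no match
E → match

C, E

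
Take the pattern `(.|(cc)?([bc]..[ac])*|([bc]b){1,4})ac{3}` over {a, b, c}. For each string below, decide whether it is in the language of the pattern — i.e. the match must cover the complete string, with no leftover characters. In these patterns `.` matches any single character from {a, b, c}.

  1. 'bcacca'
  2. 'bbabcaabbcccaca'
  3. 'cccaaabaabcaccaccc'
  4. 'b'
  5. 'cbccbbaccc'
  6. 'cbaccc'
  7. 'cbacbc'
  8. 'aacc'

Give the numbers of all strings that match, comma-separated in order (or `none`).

6

1 → no match — must end with 'c'
2 → no match — must end with 'c'
3 → no match
4 → no match — must end with 'c'
5 → no match
6 → match
7 → no match
8 → no match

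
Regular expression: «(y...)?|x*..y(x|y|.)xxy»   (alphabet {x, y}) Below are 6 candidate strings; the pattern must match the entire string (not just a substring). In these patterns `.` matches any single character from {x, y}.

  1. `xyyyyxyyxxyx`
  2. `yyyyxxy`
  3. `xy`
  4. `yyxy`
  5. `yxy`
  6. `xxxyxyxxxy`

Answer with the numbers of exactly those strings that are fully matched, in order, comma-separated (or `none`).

2, 4, 6

1 → no match
2 → match
3 → no match
4 → match
5 → no match
6 → match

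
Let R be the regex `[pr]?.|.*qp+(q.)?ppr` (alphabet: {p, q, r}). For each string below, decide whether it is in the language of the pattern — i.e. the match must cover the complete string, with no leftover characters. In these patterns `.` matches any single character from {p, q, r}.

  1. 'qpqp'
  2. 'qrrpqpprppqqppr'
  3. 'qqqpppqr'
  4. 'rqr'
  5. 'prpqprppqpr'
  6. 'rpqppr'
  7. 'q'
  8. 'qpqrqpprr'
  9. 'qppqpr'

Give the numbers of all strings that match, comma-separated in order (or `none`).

1. 'qpqp' → no match
2 → no match
3. 'qqqpppqr' → no match
4. 'rqr' → no match
5. 'prpqprppqpr' → no match
6. 'rpqppr' → no match
7. 'q' → match
8. 'qpqrqpprr' → no match
9. 'qppqpr' → no match

7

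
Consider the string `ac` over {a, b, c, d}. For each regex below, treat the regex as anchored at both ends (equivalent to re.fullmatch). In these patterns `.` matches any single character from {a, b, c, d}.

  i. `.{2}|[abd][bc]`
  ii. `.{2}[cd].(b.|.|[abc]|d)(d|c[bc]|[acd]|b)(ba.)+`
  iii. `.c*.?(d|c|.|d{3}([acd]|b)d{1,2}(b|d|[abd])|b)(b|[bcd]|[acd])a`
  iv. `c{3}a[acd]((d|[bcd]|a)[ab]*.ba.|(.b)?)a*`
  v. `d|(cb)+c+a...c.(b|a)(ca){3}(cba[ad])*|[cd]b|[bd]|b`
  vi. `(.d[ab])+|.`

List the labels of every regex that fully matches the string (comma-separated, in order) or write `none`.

i

i → match
ii → no match
iii → no match — must end with `a`
iv → no match — must start with `c`
v → no match
vi → no match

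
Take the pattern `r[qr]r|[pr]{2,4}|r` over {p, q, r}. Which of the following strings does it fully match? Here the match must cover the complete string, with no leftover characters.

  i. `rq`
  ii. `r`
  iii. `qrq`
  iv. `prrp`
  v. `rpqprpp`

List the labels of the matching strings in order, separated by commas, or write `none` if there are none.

ii, iv

i → no match
ii → match
iii → no match
iv → match
v → no match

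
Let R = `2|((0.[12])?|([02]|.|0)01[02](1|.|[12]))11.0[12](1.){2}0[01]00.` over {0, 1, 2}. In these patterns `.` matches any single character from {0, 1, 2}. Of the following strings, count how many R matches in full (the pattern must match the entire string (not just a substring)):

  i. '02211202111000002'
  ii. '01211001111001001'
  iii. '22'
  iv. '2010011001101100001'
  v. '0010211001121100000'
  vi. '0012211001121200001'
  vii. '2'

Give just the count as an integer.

6

i → match
ii → match
iii → no match
iv → match
v → match
vi → match
vii → match
Total matched: 6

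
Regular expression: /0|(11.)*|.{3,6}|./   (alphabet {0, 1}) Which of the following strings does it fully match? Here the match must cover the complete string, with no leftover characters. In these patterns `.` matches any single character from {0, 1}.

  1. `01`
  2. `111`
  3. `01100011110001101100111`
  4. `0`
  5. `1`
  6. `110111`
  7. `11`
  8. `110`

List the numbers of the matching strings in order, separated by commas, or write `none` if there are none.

2, 4, 5, 6, 8

1 → no match
2 → match
3 → no match
4 → match
5 → match
6 → match
7 → no match
8 → match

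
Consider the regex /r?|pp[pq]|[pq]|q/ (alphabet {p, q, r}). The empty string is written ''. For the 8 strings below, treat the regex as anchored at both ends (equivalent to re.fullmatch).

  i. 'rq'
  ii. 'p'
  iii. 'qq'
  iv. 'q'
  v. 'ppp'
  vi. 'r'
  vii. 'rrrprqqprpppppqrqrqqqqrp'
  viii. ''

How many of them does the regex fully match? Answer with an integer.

5

i → no match
ii → match
iii → no match
iv → match
v → match
vi → match
vii → no match
viii → match
Total matched: 5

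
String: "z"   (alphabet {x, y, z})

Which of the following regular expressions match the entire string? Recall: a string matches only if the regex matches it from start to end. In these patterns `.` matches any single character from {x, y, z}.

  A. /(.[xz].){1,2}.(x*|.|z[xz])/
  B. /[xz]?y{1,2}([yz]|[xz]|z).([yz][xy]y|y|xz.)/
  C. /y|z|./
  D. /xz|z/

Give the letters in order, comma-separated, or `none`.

A → no match
B → no match
C → match
D → match

C, D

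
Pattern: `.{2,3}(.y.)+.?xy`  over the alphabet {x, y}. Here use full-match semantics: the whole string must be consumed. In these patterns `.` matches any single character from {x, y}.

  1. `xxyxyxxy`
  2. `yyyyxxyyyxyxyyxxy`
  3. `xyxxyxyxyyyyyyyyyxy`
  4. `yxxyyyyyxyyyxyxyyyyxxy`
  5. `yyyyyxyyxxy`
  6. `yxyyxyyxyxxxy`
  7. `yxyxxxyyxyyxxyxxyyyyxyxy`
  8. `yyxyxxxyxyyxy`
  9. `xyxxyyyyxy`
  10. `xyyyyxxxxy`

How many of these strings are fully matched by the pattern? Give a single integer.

1. `xxyxyxxy` → match
2 → no match
3 → no match
4 → no match
5. `yyyyyxyyxxy` → match
6 → no match
7 → no match
8 → no match
9. `xyxxyyyyxy` → no match
10. `xyyyyxxxxy` → no match
Total matched: 2

2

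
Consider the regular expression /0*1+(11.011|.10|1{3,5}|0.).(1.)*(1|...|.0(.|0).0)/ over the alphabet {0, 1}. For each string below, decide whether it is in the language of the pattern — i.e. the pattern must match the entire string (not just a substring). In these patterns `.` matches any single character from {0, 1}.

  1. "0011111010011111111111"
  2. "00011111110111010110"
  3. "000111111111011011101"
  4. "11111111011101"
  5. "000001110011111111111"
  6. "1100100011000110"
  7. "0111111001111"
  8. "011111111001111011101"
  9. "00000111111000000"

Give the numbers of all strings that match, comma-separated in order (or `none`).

1 → match
2 → match
3 → match
4 → match
5 → match
6 → no match
7 → match
8 → match
9 → match

1, 2, 3, 4, 5, 7, 8, 9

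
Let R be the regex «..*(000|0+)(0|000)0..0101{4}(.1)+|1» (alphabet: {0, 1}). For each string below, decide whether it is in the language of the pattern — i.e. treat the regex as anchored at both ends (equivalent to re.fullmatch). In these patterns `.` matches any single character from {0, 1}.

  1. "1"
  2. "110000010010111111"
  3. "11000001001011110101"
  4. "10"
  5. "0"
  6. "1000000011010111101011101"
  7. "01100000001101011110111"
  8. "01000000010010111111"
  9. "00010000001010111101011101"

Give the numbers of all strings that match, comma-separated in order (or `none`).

1, 2, 3, 6, 7, 8, 9

1 → match
2 → match
3 → match
4 → no match — must end with "1"
5 → no match — must end with "1"
6 → match
7 → match
8 → match
9 → match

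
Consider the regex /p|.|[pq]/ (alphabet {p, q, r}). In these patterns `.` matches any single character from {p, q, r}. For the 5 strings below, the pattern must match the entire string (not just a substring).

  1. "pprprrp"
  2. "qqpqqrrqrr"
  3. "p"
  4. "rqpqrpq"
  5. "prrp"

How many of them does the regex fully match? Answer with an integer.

1

1 → no match
2 → no match
3 → match
4 → no match
5 → no match
Total matched: 1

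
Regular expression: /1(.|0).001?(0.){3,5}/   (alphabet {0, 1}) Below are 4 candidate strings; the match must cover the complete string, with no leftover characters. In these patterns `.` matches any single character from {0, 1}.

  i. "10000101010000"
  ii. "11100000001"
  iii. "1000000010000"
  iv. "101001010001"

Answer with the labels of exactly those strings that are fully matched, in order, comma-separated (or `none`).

i, ii, iii, iv

i → match
ii → match
iii → match
iv → match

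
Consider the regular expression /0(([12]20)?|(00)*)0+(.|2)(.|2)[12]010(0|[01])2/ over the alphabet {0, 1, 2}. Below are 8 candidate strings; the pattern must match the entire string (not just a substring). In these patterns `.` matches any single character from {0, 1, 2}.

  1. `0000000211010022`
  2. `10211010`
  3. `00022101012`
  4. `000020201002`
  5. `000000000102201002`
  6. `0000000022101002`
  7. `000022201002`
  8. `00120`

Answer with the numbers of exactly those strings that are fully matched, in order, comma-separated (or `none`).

3, 4, 6, 7

1 → no match
2 → no match — must start with `0`
3 → match
4 → match
5 → no match
6 → match
7 → match
8 → no match — must end with `2`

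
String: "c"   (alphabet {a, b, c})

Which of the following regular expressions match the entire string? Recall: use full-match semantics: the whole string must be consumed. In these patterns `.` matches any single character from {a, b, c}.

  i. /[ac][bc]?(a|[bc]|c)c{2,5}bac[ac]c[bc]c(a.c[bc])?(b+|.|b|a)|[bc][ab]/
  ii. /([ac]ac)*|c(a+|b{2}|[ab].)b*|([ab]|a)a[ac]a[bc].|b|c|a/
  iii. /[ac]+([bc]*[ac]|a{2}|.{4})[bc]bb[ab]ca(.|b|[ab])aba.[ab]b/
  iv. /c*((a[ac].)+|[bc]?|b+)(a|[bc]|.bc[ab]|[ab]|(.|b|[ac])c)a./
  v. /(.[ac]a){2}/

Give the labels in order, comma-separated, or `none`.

i → no match
ii → match
iii → no match — must end with "b"
iv → no match
v → no match — must end with "a"

ii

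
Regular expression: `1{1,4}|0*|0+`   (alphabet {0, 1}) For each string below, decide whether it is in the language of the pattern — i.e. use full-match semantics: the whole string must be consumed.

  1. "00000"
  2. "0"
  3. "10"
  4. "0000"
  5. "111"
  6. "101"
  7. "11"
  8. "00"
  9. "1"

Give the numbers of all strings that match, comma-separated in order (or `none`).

1. "00000" → match
2. "0" → match
3. "10" → no match
4. "0000" → match
5. "111" → match
6. "101" → no match
7. "11" → match
8. "00" → match
9. "1" → match

1, 2, 4, 5, 7, 8, 9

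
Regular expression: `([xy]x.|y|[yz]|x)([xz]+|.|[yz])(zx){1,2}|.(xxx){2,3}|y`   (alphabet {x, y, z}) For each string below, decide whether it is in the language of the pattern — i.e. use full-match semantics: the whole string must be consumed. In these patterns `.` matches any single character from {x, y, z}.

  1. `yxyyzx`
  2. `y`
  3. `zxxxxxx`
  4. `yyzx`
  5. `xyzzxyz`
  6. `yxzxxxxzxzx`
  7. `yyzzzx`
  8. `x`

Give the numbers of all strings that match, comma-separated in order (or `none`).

1, 2, 3, 4, 6

1 → match
2 → match
3 → match
4 → match
5 → no match
6 → match
7 → no match
8 → no match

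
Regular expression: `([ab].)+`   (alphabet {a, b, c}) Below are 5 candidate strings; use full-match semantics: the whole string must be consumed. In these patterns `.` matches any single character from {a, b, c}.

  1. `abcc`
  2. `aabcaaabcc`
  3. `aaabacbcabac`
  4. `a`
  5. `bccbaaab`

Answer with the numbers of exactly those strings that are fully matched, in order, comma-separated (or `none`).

3

1 → no match
2 → no match
3 → match
4 → no match
5 → no match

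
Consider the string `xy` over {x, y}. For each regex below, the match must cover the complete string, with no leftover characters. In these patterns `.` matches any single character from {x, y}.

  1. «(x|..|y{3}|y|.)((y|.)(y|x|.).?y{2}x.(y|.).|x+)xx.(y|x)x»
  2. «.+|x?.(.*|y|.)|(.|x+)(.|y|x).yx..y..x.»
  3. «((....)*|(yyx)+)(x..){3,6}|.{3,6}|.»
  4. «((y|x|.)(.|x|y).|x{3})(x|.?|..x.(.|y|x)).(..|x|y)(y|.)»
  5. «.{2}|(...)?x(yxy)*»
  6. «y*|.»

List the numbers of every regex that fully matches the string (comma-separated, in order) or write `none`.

1 → no match — must end with `x`
2 → match
3 → no match
4 → no match
5 → match
6 → no match

2, 5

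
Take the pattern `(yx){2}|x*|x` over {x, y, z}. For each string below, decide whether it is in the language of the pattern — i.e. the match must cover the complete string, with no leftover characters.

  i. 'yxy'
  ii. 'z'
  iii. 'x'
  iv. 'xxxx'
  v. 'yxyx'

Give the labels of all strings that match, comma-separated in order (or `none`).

i → no match
ii → no match
iii → match
iv → match
v → match

iii, iv, v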